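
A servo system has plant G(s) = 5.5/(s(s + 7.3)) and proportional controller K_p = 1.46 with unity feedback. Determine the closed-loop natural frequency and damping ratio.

1 + K_p·G(s) = 0 gives s² + 7.3s + 8.03 = 0.
So ω_n² = 8.03 ⇒ ω_n = 2.834 rad/s, and ζ = 7.3/(2ω_n) = 1.29.

ω_n = 2.83 rad/s, ζ = 1.29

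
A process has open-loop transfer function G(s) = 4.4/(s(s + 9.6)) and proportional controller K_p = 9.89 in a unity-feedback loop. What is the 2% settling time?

T_s ≈ 0.833 s

From 1 + K_pG(s) = 0: s² + 9.6s + 43.52 = 0 ⇒ ω_n = 6.597, ζ = 0.7276.
2% settling time T_s ≈ 4/(ζω_n) = 4/4.8 = 0.833 s.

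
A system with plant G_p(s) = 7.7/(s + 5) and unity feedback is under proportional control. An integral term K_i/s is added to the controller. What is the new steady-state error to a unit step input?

0

The integrator makes K_pos = lim_{s→0} C(s)G(s) infinite, so e_ss = 1/(1+K_pos) = 0.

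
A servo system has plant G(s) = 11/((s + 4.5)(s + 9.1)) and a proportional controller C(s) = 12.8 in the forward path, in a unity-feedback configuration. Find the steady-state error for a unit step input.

0.225

The loop is type 0. Static position error constant K_pos = C(0)·G(0) = 12.8·0.2686 = 3.438.
Steady-state error to a unit step: e_ss = 1/(1+K_pos) = 1/4.438 = 0.225.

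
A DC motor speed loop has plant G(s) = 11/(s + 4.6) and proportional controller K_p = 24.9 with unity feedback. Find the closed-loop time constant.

Closed-loop transfer function: T(s) = K_p·G(s)/(1 + K_p·G(s)) = 273.9/(s + 4.6 + 273.9) = 273.9/(s + 278.5).
Time constant τ = 1/278.5 = 0.00359 s.

τ = 0.00359 s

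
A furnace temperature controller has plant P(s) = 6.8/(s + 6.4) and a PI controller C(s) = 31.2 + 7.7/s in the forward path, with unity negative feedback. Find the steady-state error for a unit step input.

The open loop C(s)P(s) has a pole at the origin (type 1), so the static position error constant is infinite and e_ss = 1/(1+∞) = 0.

0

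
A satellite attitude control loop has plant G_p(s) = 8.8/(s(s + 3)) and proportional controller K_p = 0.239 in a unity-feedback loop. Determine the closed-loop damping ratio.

ζ = 1.03

1 + K_p·G_p(s) = 0 gives s² + 3s + 2.103 = 0.
Matching s² + 2ζω_n s + ω_n²: ω_n = √2.103 = 1.45 rad/s and 2ζω_n = 3, so ζ = 3/(2·1.45) = 1.03.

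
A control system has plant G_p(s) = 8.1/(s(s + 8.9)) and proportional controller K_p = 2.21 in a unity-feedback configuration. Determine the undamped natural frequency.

With unity feedback the closed-loop characteristic equation is s² + 8.9s + 2.21·8.1 = s² + 8.9s + 17.9 = 0.
So ω_n² = 17.9 ⇒ ω_n = 4.231 rad/s, and ζ = 8.9/(2ω_n) = 1.05.

ω_n = 4.23 rad/s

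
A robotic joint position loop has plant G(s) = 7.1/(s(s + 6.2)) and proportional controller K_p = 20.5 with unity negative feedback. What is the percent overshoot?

43.4%

The closed-loop denominator s² + 6.2s + 145.5 gives ω_n = √145.5 = 12.06 and ζ = 6.2/(2ω_n) = 0.257.
%OS = 100·exp(−πζ/√(1−ζ²)) = 100·exp(−π·0.257/√0.934) = 43.4%.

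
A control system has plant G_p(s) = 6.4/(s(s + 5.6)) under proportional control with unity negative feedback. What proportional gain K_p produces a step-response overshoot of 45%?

From %OS = 100·exp(−πζ/√(1−ζ²)) = 45%, ζ = −ln(0.45)/√(π²+ln²(0.45)) = 0.2463.
Characteristic equation s² + 5.6s + 6.4K_p = 0 gives ζ = 5.6/(2√(6.4K_p)).
Setting ζ = 0.2463: √(6.4K_p) = 5.6/(2·0.2463) = 11.37, so K_p = 129.2/6.4 = 20.2.

K_p = 20.2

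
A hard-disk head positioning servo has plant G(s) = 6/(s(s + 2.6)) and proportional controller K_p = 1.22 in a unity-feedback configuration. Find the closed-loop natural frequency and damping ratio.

The closed-loop denominator is s(s+2.6) + 1.22·6 = s² + 2.6s + 7.32.
So ω_n² = 7.32 ⇒ ω_n = 2.706 rad/s, and ζ = 2.6/(2ω_n) = 0.48.

ω_n = 2.71 rad/s, ζ = 0.48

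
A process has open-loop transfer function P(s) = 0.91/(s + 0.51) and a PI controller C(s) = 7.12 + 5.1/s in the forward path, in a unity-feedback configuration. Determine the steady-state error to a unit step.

0

The open loop C(s)P(s) has a pole at the origin (type 1), so the static position error constant is infinite and e_ss = 1/(1+∞) = 0.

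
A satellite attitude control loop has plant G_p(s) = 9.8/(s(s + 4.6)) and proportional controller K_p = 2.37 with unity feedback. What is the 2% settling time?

Closed-loop characteristic equation: s² + 4.6s + 23.23 = 0, so ω_n = 4.819 rad/s and ζ = 4.6/(2·4.819) = 0.4772.
2% settling time T_s ≈ 4/(ζω_n) = 4/2.3 = 1.74 s.

T_s ≈ 1.74 s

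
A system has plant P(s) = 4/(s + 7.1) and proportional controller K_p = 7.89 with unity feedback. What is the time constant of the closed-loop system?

τ = 0.0259 s

Closed-loop transfer function: T(s) = K_p·P(s)/(1 + K_p·P(s)) = 31.56/(s + 7.1 + 31.56) = 31.56/(s + 38.66).
Time constant τ = 1/38.66 = 0.0259 s.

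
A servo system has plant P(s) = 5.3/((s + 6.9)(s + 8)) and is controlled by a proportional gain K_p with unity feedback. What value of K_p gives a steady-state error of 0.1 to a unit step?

For a type-0 loop with proportional control, e_ss = 1/(1 + K_p·P(0)).
P(0) = 0.09601. Require 1/(1 + K_p·0.09601) = 0.1, so 1 + 0.09601·K_p = 10.
K_p = (10 − 1)/0.09601 = 93.7.

K_p = 93.7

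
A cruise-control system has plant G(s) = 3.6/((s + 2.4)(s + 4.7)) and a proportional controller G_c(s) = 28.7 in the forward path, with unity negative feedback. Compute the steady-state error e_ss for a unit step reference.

0.0984

The loop is type 0. Static position error constant K_pos = G_c(0)·G(0) = 28.7·0.3191 = 9.16.
Steady-state error to a unit step: e_ss = 1/(1+K_pos) = 1/10.16 = 0.0984.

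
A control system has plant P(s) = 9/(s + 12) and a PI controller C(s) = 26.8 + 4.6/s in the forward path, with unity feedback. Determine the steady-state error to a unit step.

The open loop C(s)P(s) has a pole at the origin (type 1), so the static position error constant is infinite and e_ss = 1/(1+∞) = 0.

0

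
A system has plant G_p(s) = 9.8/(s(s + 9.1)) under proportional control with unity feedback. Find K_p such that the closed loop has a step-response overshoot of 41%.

From %OS = 100·exp(−πζ/√(1−ζ²)) = 41%, ζ = −ln(0.41)/√(π²+ln²(0.41)) = 0.273.
Characteristic equation s² + 9.1s + 9.8K_p = 0 gives ζ = 9.1/(2√(9.8K_p)).
Setting ζ = 0.273: √(9.8K_p) = 9.1/(2·0.273) = 16.67, so K_p = 277.7/9.8 = 28.3.

K_p = 28.3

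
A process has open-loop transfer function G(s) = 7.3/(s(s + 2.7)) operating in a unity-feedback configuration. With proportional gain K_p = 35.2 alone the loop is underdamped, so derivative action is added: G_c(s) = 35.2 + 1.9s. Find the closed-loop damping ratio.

Forward path: (35.2 + 1.9s)·7.3/(s(s+2.7)). The closed-loop characteristic equation is s² + (2.7 + 7.3·1.9)s + 7.3·35.2 = 0.
That is s² + 16.57s + 257 = 0, so ω_n = 16.03 rad/s and ζ = 16.57/(2·16.03) = 0.5168.

ζ = 0.517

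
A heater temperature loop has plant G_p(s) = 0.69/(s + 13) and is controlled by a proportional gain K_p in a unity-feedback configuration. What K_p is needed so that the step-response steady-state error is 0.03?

Steady-state error for a unit step on this type-0 loop is 1/(1 + K_p·G_p(0)).
G_p(0) = 0.05308. Require 1/(1 + K_p·0.05308) = 0.03, so 1 + 0.05308·K_p = 33.33.
K_p = (33.33 − 1)/0.05308 = 609.

K_p = 609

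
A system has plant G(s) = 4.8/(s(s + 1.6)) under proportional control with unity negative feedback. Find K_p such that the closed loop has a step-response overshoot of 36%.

K_p = 1.39

From %OS = 100·exp(−πζ/√(1−ζ²)) = 36%, ζ = −ln(0.36)/√(π²+ln²(0.36)) = 0.3093.
Characteristic equation s² + 1.6s + 4.8K_p = 0 gives ζ = 1.6/(2√(4.8K_p)).
Setting ζ = 0.3093: √(4.8K_p) = 1.6/(2·0.3093) = 2.587, so K_p = 6.692/4.8 = 1.39.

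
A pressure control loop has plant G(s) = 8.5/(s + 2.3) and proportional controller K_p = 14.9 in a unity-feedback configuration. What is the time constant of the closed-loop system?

Closed-loop transfer function: T(s) = K_p·G(s)/(1 + K_p·G(s)) = 126.7/(s + 2.3 + 126.7) = 126.7/(s + 129).
Time constant τ = 1/129 = 0.00775 s.

τ = 0.00775 s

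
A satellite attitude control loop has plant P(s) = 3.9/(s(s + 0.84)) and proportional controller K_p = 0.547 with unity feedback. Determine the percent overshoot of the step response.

38.9%

The closed-loop denominator s² + 0.84s + 2.133 gives ω_n = √2.133 = 1.461 and ζ = 0.84/(2ω_n) = 0.2876.
%OS = 100·exp(−πζ/√(1−ζ²)) = 100·exp(−π·0.2876/√0.9173) = 38.9%.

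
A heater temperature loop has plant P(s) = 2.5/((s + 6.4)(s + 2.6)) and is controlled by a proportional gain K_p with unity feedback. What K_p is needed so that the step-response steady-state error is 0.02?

K_p = 326

The loop is type 0, so e_ss(step) = 1/(1 + K_pos) with K_pos = K_p·P(0).
P(0) = 0.1502. Require 1/(1 + K_p·0.1502) = 0.02, so 1 + 0.1502·K_p = 50.
K_p = (50 − 1)/0.1502 = 326.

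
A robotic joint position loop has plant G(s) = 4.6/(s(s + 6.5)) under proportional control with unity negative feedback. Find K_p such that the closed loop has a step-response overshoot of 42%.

From %OS = 100·exp(−πζ/√(1−ζ²)) = 42%, ζ = −ln(0.42)/√(π²+ln²(0.42)) = 0.2662.
Characteristic equation s² + 6.5s + 4.6K_p = 0 gives ζ = 6.5/(2√(4.6K_p)).
Setting ζ = 0.2662: √(4.6K_p) = 6.5/(2·0.2662) = 12.21, so K_p = 149.1/4.6 = 32.4.

K_p = 32.4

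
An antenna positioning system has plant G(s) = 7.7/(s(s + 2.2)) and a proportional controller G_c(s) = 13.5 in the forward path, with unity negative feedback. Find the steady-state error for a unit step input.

0

The open loop G_c(s)G(s) has a pole at the origin (type 1), so the static position error constant is infinite and e_ss = 1/(1+∞) = 0.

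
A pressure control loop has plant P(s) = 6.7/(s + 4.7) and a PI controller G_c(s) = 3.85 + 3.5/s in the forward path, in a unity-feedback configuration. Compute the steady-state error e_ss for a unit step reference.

0

The open loop G_c(s)P(s) has a pole at the origin (type 1), so the static position error constant is infinite and e_ss = 1/(1+∞) = 0.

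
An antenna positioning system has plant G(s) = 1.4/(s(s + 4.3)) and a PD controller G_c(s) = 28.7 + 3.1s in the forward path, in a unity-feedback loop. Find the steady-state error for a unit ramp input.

The loop has one pole at the origin (type 1). Velocity error constant K_v = lim_{s→0} s·G_c(s)G(s) = 28.7·1.4/4.3 = 9.344.
Steady-state error to a unit ramp: e_ss = 1/K_v = 0.107.

0.107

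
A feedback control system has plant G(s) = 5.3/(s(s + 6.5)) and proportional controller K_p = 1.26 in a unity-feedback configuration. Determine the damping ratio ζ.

With unity feedback the closed-loop characteristic equation is s² + 6.5s + 1.26·5.3 = s² + 6.5s + 6.678 = 0.
Matching s² + 2ζω_n s + ω_n²: ω_n = √6.678 = 2.584 rad/s and 2ζω_n = 6.5, so ζ = 6.5/(2·2.584) = 1.26.

ζ = 1.26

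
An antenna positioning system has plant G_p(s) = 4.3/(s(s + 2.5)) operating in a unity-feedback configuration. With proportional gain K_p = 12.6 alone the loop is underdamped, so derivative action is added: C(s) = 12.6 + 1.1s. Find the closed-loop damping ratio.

ζ = 0.491

Forward path: (12.6 + 1.1s)·4.3/(s(s+2.5)). The closed-loop characteristic equation is s² + (2.5 + 4.3·1.1)s + 4.3·12.6 = 0.
That is s² + 7.23s + 54.18 = 0, so ω_n = 7.361 rad/s and ζ = 7.23/(2·7.361) = 0.4911.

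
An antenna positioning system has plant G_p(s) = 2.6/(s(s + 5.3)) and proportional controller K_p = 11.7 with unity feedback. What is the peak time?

The closed-loop denominator s² + 5.3s + 30.42 gives ω_n = √30.42 = 5.515 and ζ = 5.3/(2ω_n) = 0.4805.
Damped frequency ω_d = ω_n√(1−ζ²) = 4.837 rad/s, so peak time T_p = π/ω_d = 0.649 s.

T_p = 0.649 s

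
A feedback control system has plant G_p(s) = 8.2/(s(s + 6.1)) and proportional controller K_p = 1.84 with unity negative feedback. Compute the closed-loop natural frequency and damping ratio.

The closed-loop denominator is s(s+6.1) + 1.84·8.2 = s² + 6.1s + 15.09.
So ω_n² = 15.09 ⇒ ω_n = 3.884 rad/s, and ζ = 6.1/(2ω_n) = 0.785.

ω_n = 3.88 rad/s, ζ = 0.785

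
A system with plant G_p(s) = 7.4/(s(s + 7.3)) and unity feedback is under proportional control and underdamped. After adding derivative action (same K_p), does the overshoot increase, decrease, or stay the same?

decrease

The derivative term adds K·K_d to the s-coefficient of the characteristic equation, raising 2ζω_n while ω_n is unchanged; ζ increases, so overshoot decreases.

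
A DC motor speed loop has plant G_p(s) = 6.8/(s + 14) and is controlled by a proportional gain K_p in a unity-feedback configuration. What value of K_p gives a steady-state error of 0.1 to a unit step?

The loop is type 0, so e_ss(step) = 1/(1 + K_pos) with K_pos = K_p·G_p(0).
G_p(0) = 0.4857. Require 1/(1 + K_p·0.4857) = 0.1, so 1 + 0.4857·K_p = 10.
K_p = (10 − 1)/0.4857 = 18.5.

K_p = 18.5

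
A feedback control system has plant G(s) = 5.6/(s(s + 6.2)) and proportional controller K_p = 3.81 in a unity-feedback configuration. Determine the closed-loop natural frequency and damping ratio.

With unity feedback the closed-loop characteristic equation is s² + 6.2s + 3.81·5.6 = s² + 6.2s + 21.34 = 0.
Matching s² + 2ζω_n s + ω_n²: ω_n = √21.34 = 4.619 rad/s and 2ζω_n = 6.2, so ζ = 6.2/(2·4.619) = 0.671.

ω_n = 4.62 rad/s, ζ = 0.671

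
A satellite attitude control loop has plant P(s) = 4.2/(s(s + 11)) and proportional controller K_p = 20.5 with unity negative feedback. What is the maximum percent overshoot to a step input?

9.91%

The closed-loop denominator s² + 11s + 86.1 gives ω_n = √86.1 = 9.279 and ζ = 11/(2ω_n) = 0.5927.
%OS = 100·exp(−πζ/√(1−ζ²)) = 100·exp(−π·0.5927/√0.6487) = 9.91%.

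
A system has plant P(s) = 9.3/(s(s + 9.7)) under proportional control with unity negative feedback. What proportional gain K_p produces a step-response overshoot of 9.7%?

K_p = 7.12

From %OS = 100·exp(−πζ/√(1−ζ²)) = 9.7%, ζ = −ln(0.097)/√(π²+ln²(0.097)) = 0.5962.
Characteristic equation s² + 9.7s + 9.3K_p = 0 gives ζ = 9.7/(2√(9.3K_p)).
Setting ζ = 0.5962: √(9.3K_p) = 9.7/(2·0.5962) = 8.135, so K_p = 66.17/9.3 = 7.12.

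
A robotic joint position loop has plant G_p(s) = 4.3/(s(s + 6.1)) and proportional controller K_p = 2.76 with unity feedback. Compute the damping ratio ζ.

1 + K_p·G_p(s) = 0 gives s² + 6.1s + 11.87 = 0.
Matching s² + 2ζω_n s + ω_n²: ω_n = √11.87 = 3.445 rad/s and 2ζω_n = 6.1, so ζ = 6.1/(2·3.445) = 0.885.

ζ = 0.885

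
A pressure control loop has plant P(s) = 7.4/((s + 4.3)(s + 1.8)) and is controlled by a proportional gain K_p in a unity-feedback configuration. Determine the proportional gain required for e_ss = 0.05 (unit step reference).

Steady-state error for a unit step on this type-0 loop is 1/(1 + K_p·P(0)).
P(0) = 0.9561. Require 1/(1 + K_p·0.9561) = 0.05, so 1 + 0.9561·K_p = 20.
K_p = (20 − 1)/0.9561 = 19.9.

K_p = 19.9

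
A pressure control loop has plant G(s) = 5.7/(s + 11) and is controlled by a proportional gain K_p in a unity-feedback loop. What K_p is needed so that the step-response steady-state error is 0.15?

For a type-0 loop with proportional control, e_ss = 1/(1 + K_p·G(0)).
G(0) = 0.5182. Require 1/(1 + K_p·0.5182) = 0.15, so 1 + 0.5182·K_p = 6.667.
K_p = (6.667 − 1)/0.5182 = 10.9.

K_p = 10.9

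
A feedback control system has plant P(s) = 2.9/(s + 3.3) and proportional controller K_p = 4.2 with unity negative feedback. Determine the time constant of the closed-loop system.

τ = 0.0646 s

Closed-loop transfer function: T(s) = K_p·P(s)/(1 + K_p·P(s)) = 12.18/(s + 3.3 + 12.18) = 12.18/(s + 15.48).
Time constant τ = 1/15.48 = 0.0646 s.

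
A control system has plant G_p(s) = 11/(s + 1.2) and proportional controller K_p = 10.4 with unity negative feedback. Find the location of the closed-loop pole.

s = -115.6

Closed-loop transfer function: T(s) = K_p·G_p(s)/(1 + K_p·G_p(s)) = 114.4/(s + 1.2 + 114.4) = 114.4/(s + 115.6).
The closed-loop pole is at s = −115.6.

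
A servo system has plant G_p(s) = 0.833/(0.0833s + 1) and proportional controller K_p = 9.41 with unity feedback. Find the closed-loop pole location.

s = -106.1

Closed loop: T(s) = K_p·G_p/(1+K_p·G_p) = 7.839/(0.0833s + 1 + 7.839), with pole at s = −(1 + 7.839)/0.0833 = −106.1.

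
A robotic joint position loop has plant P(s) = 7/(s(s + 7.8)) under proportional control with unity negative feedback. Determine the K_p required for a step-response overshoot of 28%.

K_p = 15.4

From %OS = 100·exp(−πζ/√(1−ζ²)) = 28%, ζ = −ln(0.28)/√(π²+ln²(0.28)) = 0.3755.
Characteristic equation s² + 7.8s + 7K_p = 0 gives ζ = 7.8/(2√(7K_p)).
Setting ζ = 0.3755: √(7K_p) = 7.8/(2·0.3755) = 10.39, so K_p = 107.8/7 = 15.4.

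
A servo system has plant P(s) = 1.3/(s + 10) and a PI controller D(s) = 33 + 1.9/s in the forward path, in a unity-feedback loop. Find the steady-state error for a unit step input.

0

The open loop D(s)P(s) has a pole at the origin (type 1), so the static position error constant is infinite and e_ss = 1/(1+∞) = 0.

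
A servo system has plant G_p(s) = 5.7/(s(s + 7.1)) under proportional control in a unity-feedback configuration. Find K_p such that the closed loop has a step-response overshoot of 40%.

K_p = 28.2

From %OS = 100·exp(−πζ/√(1−ζ²)) = 40%, ζ = −ln(0.4)/√(π²+ln²(0.4)) = 0.28.
Characteristic equation s² + 7.1s + 5.7K_p = 0 gives ζ = 7.1/(2√(5.7K_p)).
Setting ζ = 0.28: √(5.7K_p) = 7.1/(2·0.28) = 12.68, so K_p = 160.7/5.7 = 28.2.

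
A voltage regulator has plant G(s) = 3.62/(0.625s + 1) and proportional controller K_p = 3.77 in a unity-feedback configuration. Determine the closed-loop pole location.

s = -23.44

Closed loop: T(s) = K_p·G/(1+K_p·G) = 13.65/(0.625s + 1 + 13.65), with pole at s = −(1 + 13.65)/0.625 = −23.44.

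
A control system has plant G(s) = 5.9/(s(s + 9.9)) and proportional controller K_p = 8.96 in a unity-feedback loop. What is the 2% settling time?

From 1 + K_pG(s) = 0: s² + 9.9s + 52.86 = 0 ⇒ ω_n = 7.271, ζ = 0.6808.
2% settling time T_s ≈ 4/(ζω_n) = 4/4.95 = 0.808 s.

T_s ≈ 0.808 s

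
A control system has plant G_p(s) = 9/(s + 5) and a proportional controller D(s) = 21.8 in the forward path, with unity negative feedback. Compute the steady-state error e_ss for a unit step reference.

0.0249

The loop is type 0. Static position error constant K_pos = D(0)·G_p(0) = 21.8·1.8 = 39.24.
Steady-state error to a unit step: e_ss = 1/(1+K_pos) = 1/40.24 = 0.0249.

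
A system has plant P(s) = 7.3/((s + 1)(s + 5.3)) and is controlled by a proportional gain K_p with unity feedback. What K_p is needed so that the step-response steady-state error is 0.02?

For a type-0 loop with proportional control, e_ss = 1/(1 + K_p·P(0)).
P(0) = 1.377. Require 1/(1 + K_p·1.377) = 0.02, so 1 + 1.377·K_p = 50.
K_p = (50 − 1)/1.377 = 35.6.

K_p = 35.6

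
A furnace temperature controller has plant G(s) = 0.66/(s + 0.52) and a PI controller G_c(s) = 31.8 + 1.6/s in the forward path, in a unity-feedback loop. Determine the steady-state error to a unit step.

0

The open loop G_c(s)G(s) has a pole at the origin (type 1), so the static position error constant is infinite and e_ss = 1/(1+∞) = 0.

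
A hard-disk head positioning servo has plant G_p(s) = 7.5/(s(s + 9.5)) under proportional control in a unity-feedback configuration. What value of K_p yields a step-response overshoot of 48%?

From %OS = 100·exp(−πζ/√(1−ζ²)) = 48%, ζ = −ln(0.48)/√(π²+ln²(0.48)) = 0.2275.
Characteristic equation s² + 9.5s + 7.5K_p = 0 gives ζ = 9.5/(2√(7.5K_p)).
Setting ζ = 0.2275: √(7.5K_p) = 9.5/(2·0.2275) = 20.88, so K_p = 435.9/7.5 = 58.1.

K_p = 58.1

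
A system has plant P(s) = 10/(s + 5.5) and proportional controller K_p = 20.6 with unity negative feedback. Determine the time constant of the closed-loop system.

τ = 0.00473 s

Closed-loop transfer function: T(s) = K_p·P(s)/(1 + K_p·P(s)) = 206/(s + 5.5 + 206) = 206/(s + 211.5).
Time constant τ = 1/211.5 = 0.00473 s.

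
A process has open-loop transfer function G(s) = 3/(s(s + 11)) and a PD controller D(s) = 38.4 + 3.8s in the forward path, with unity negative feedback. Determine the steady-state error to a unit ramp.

The loop has one pole at the origin (type 1). Velocity error constant K_v = lim_{s→0} s·D(s)G(s) = 38.4·3/11 = 10.47.
Steady-state error to a unit ramp: e_ss = 1/K_v = 0.0955.

0.0955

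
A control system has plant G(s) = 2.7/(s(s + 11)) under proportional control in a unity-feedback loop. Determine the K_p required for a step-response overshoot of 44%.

K_p = 175

From %OS = 100·exp(−πζ/√(1−ζ²)) = 44%, ζ = −ln(0.44)/√(π²+ln²(0.44)) = 0.2528.
Characteristic equation s² + 11s + 2.7K_p = 0 gives ζ = 11/(2√(2.7K_p)).
Setting ζ = 0.2528: √(2.7K_p) = 11/(2·0.2528) = 21.75, so K_p = 473.2/2.7 = 175.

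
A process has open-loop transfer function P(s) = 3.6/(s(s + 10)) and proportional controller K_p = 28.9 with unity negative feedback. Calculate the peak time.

T_p = 0.353 s

Closed-loop characteristic equation: s² + 10s + 104 = 0, so ω_n = 10.2 rad/s and ζ = 10/(2·10.2) = 0.4902.
Damped frequency ω_d = ω_n√(1−ζ²) = 8.89 rad/s, so peak time T_p = π/ω_d = 0.353 s.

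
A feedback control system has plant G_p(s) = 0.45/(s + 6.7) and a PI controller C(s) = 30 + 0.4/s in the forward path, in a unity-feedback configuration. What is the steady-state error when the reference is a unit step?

0

The open loop C(s)G_p(s) has a pole at the origin (type 1), so the static position error constant is infinite and e_ss = 1/(1+∞) = 0.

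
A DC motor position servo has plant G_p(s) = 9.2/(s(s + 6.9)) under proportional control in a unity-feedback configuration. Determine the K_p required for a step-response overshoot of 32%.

From %OS = 100·exp(−πζ/√(1−ζ²)) = 32%, ζ = −ln(0.32)/√(π²+ln²(0.32)) = 0.341.
Characteristic equation s² + 6.9s + 9.2K_p = 0 gives ζ = 6.9/(2√(9.2K_p)).
Setting ζ = 0.341: √(9.2K_p) = 6.9/(2·0.341) = 10.12, so K_p = 102.4/9.2 = 11.1.

K_p = 11.1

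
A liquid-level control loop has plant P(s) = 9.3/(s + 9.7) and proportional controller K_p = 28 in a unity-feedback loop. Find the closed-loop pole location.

Closed-loop transfer function: T(s) = K_p·P(s)/(1 + K_p·P(s)) = 260.4/(s + 9.7 + 260.4) = 260.4/(s + 270.1).
The closed-loop pole is at s = −270.1.

s = -270.1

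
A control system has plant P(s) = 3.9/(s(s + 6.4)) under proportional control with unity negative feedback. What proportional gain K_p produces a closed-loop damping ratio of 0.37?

K_p = 19.2

Closed-loop characteristic equation: s² + 6.4s + K_p·3.9 = 0.
So ω_n = √(3.9K_p) and 2ζω_n = 6.4, giving ζ = 6.4/(2√(3.9K_p)).
Setting ζ = 0.37: √(3.9K_p) = 6.4/(2·0.37) = 8.649, so K_p = 74.8/3.9 = 19.2.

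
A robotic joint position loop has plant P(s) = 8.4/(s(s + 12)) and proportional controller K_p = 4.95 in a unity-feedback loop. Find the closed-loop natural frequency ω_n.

With unity feedback the closed-loop characteristic equation is s² + 12s + 4.95·8.4 = s² + 12s + 41.58 = 0.
So ω_n² = 41.58 ⇒ ω_n = 6.448 rad/s, and ζ = 12/(2ω_n) = 0.93.

ω_n = 6.45 rad/s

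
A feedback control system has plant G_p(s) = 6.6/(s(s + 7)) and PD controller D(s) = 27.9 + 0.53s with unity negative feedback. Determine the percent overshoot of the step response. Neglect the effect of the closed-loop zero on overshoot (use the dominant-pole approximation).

26.8%

Forward path: (27.9 + 0.53s)·6.6/(s(s+7)). The closed-loop characteristic equation is s² + (7 + 6.6·0.53)s + 6.6·27.9 = 0.
That is s² + 10.5s + 184.1 = 0, so ω_n = 13.57 rad/s and ζ = 10.5/(2·13.57) = 0.3868.
%OS = 100·exp(−πζ/√(1−ζ²)) = 26.8%.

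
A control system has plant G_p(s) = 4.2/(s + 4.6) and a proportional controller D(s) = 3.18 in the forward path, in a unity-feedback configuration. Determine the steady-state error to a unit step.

0.256

The loop is type 0. Static position error constant K_pos = D(0)·G_p(0) = 3.18·0.913 = 2.903.
Steady-state error to a unit step: e_ss = 1/(1+K_pos) = 1/3.903 = 0.256.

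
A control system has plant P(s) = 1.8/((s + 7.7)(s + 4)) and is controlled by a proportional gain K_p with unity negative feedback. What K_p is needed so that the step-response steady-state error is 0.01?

K_p = 1690

The loop is type 0, so e_ss(step) = 1/(1 + K_pos) with K_pos = K_p·P(0).
P(0) = 0.05844. Require 1/(1 + K_p·0.05844) = 0.01, so 1 + 0.05844·K_p = 100.
K_p = (100 − 1)/0.05844 = 1690.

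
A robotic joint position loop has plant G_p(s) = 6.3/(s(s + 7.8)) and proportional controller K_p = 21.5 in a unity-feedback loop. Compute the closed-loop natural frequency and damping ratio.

ω_n = 11.6 rad/s, ζ = 0.335

1 + K_p·G_p(s) = 0 gives s² + 7.8s + 135.4 = 0.
Matching s² + 2ζω_n s + ω_n²: ω_n = √135.4 = 11.64 rad/s and 2ζω_n = 7.8, so ζ = 7.8/(2·11.64) = 0.335.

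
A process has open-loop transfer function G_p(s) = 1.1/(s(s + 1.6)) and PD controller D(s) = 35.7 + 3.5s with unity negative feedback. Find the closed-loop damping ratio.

Forward path: (35.7 + 3.5s)·1.1/(s(s+1.6)). The closed-loop characteristic equation is s² + (1.6 + 1.1·3.5)s + 1.1·35.7 = 0.
That is s² + 5.45s + 39.27 = 0, so ω_n = 6.267 rad/s and ζ = 5.45/(2·6.267) = 0.4348.

ζ = 0.435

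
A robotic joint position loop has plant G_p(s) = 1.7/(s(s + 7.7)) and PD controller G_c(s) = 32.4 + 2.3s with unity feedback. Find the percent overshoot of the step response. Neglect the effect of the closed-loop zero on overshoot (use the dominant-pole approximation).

1.94%

Forward path: (32.4 + 2.3s)·1.7/(s(s+7.7)). The closed-loop characteristic equation is s² + (7.7 + 1.7·2.3)s + 1.7·32.4 = 0.
That is s² + 11.61s + 55.08 = 0, so ω_n = 7.422 rad/s and ζ = 11.61/(2·7.422) = 0.7822.
%OS = 100·exp(−πζ/√(1−ζ²)) = 1.94%.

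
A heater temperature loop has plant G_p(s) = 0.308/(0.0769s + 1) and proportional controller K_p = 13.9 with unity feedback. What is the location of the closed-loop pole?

Closed loop: T(s) = K_p·G_p/(1+K_p·G_p) = 4.281/(0.0769s + 1 + 4.281), with pole at s = −(1 + 4.281)/0.0769 = −68.68.

s = -68.68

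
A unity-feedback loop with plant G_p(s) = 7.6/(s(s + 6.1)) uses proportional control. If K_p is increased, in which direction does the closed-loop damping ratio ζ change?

decrease

ζ = 6.1/(2√(7.6K_p)); increasing K_p raises the denominator, so ζ falls.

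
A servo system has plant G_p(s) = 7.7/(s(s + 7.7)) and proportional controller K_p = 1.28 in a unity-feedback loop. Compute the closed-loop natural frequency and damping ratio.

With unity feedback the closed-loop characteristic equation is s² + 7.7s + 1.28·7.7 = s² + 7.7s + 9.856 = 0.
So ω_n² = 9.856 ⇒ ω_n = 3.139 rad/s, and ζ = 7.7/(2ω_n) = 1.23.

ω_n = 3.14 rad/s, ζ = 1.23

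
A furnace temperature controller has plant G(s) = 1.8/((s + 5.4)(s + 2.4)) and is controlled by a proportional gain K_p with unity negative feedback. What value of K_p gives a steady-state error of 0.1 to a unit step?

The loop is type 0, so e_ss(step) = 1/(1 + K_pos) with K_pos = K_p·G(0).
G(0) = 0.1389. Require 1/(1 + K_p·0.1389) = 0.1, so 1 + 0.1389·K_p = 10.
K_p = (10 − 1)/0.1389 = 64.8.

K_p = 64.8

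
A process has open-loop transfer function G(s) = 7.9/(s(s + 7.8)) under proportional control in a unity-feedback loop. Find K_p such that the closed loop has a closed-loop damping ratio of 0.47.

Closed-loop characteristic equation: s² + 7.8s + K_p·7.9 = 0.
So ω_n = √(7.9K_p) and 2ζω_n = 7.8, giving ζ = 7.8/(2√(7.9K_p)).
Setting ζ = 0.47: √(7.9K_p) = 7.8/(2·0.47) = 8.298, so K_p = 68.85/7.9 = 8.72.

K_p = 8.72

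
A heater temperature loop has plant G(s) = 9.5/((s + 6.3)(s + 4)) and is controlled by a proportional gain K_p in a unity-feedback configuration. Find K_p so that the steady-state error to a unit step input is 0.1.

Steady-state error for a unit step on this type-0 loop is 1/(1 + K_p·G(0)).
G(0) = 0.377. Require 1/(1 + K_p·0.377) = 0.1, so 1 + 0.377·K_p = 10.
K_p = (10 − 1)/0.377 = 23.9.

K_p = 23.9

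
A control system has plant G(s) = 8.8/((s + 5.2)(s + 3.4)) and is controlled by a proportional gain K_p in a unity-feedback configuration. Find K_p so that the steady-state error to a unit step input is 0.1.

K_p = 18.1

The loop is type 0, so e_ss(step) = 1/(1 + K_pos) with K_pos = K_p·G(0).
G(0) = 0.4977. Require 1/(1 + K_p·0.4977) = 0.1, so 1 + 0.4977·K_p = 10.
K_p = (10 − 1)/0.4977 = 18.1.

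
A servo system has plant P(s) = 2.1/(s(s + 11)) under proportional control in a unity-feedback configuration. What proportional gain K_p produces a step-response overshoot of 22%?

K_p = 76.4

From %OS = 100·exp(−πζ/√(1−ζ²)) = 22%, ζ = −ln(0.22)/√(π²+ln²(0.22)) = 0.4342.
Characteristic equation s² + 11s + 2.1K_p = 0 gives ζ = 11/(2√(2.1K_p)).
Setting ζ = 0.4342: √(2.1K_p) = 11/(2·0.4342) = 12.67, so K_p = 160.5/2.1 = 76.4.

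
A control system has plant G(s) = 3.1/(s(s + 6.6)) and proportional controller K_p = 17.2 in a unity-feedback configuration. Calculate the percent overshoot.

20.4%

The closed-loop denominator s² + 6.6s + 53.32 gives ω_n = √53.32 = 7.302 and ζ = 6.6/(2ω_n) = 0.4519.
%OS = 100·exp(−πζ/√(1−ζ²)) = 100·exp(−π·0.4519/√0.7958) = 20.4%.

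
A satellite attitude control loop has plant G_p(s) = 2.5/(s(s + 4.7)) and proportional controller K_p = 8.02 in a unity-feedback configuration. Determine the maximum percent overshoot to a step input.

14.4%

Closed-loop characteristic equation: s² + 4.7s + 20.05 = 0, so ω_n = 4.478 rad/s and ζ = 4.7/(2·4.478) = 0.5248.
%OS = 100·exp(−πζ/√(1−ζ²)) = 100·exp(−π·0.5248/√0.7246) = 14.4%.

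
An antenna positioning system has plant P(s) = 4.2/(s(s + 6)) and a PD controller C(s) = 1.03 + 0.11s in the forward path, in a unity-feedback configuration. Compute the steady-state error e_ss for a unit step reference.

0

The open loop C(s)P(s) has a pole at the origin (type 1), so the static position error constant is infinite and e_ss = 1/(1+∞) = 0.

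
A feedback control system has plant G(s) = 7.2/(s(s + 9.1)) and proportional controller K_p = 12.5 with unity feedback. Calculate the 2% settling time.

T_s ≈ 0.879 s

From 1 + K_pG(s) = 0: s² + 9.1s + 90 = 0 ⇒ ω_n = 9.487, ζ = 0.4796.
2% settling time T_s ≈ 4/(ζω_n) = 4/4.55 = 0.879 s.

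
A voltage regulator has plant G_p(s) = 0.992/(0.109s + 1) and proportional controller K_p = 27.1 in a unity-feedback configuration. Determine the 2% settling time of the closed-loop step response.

T_s ≈ 0.0156 s

Closed loop: T(s) = K_p·G_p/(1+K_p·G_p) = 26.88/(0.109s + 1 + 26.88), with pole at s = −(1 + 26.88)/0.109 = −255.8.
τ = 1/255.8 = 0.003909 s, so 2% settling time ≈ 4τ = 0.0156 s.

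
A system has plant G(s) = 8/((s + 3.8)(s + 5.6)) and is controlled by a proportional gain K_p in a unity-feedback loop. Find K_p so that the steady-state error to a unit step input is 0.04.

Steady-state error for a unit step on this type-0 loop is 1/(1 + K_p·G(0)).
G(0) = 0.3759. Require 1/(1 + K_p·0.3759) = 0.04, so 1 + 0.3759·K_p = 25.
K_p = (25 − 1)/0.3759 = 63.8.

K_p = 63.8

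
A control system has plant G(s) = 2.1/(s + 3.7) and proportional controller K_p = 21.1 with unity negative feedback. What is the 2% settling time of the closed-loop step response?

T_s ≈ 0.0833 s

Closed-loop transfer function: T(s) = K_p·G(s)/(1 + K_p·G(s)) = 44.31/(s + 3.7 + 44.31) = 44.31/(s + 48.01).
Time constant τ = 1/48.01 = 0.02083 s, so the 2% settling time is about 4τ = 0.0833 s.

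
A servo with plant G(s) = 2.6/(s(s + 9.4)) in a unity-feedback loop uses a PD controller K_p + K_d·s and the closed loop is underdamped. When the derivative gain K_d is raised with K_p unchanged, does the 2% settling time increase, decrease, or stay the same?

Characteristic equation s² + (9.4 + 2.6K_d)s + 2.6K_p = 0: raising K_d increases ζω_n = (9.4+2.6K_d)/2 while the loop stays underdamped, so T_s ≈ 4/(ζω_n) decreases.

decrease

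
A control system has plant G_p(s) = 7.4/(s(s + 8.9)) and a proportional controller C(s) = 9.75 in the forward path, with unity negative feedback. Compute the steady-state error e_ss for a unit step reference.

The open loop C(s)G_p(s) has a pole at the origin (type 1), so the static position error constant is infinite and e_ss = 1/(1+∞) = 0.

0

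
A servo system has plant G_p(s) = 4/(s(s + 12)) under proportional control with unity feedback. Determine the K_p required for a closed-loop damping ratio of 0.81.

K_p = 13.7

Closed-loop characteristic equation: s² + 12s + K_p·4 = 0.
So ω_n = √(4K_p) and 2ζω_n = 12, giving ζ = 12/(2√(4K_p)).
Setting ζ = 0.81: √(4K_p) = 12/(2·0.81) = 7.407, so K_p = 54.87/4 = 13.7.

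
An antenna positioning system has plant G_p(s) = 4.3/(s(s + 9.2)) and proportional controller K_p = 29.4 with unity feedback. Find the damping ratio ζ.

The closed-loop denominator is s(s+9.2) + 29.4·4.3 = s² + 9.2s + 126.4.
Matching s² + 2ζω_n s + ω_n²: ω_n = √126.4 = 11.24 rad/s and 2ζω_n = 9.2, so ζ = 9.2/(2·11.24) = 0.409.

ζ = 0.409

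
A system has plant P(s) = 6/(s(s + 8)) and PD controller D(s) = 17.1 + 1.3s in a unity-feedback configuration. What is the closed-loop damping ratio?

Forward path: (17.1 + 1.3s)·6/(s(s+8)). The closed-loop characteristic equation is s² + (8 + 6·1.3)s + 6·17.1 = 0.
That is s² + 15.8s + 102.6 = 0, so ω_n = 10.13 rad/s and ζ = 15.8/(2·10.13) = 0.7799.

ζ = 0.78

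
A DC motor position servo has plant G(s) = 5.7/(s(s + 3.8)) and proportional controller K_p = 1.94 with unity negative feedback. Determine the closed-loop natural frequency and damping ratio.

ω_n = 3.33 rad/s, ζ = 0.571

The closed-loop denominator is s(s+3.8) + 1.94·5.7 = s² + 3.8s + 11.06.
So ω_n² = 11.06 ⇒ ω_n = 3.325 rad/s, and ζ = 3.8/(2ω_n) = 0.571.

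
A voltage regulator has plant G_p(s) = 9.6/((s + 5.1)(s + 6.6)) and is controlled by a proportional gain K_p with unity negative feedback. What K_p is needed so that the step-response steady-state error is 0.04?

K_p = 84.1

Steady-state error for a unit step on this type-0 loop is 1/(1 + K_p·G_p(0)).
G_p(0) = 0.2852. Require 1/(1 + K_p·0.2852) = 0.04, so 1 + 0.2852·K_p = 25.
K_p = (25 − 1)/0.2852 = 84.1.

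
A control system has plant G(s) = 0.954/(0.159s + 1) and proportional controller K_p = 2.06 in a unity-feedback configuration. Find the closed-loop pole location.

s = -18.65

Closed loop: T(s) = K_p·G/(1+K_p·G) = 1.965/(0.159s + 1 + 1.965), with pole at s = −(1 + 1.965)/0.159 = −18.65.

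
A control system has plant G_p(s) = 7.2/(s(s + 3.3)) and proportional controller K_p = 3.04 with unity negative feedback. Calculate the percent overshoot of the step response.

30.6%

From 1 + K_pG_p(s) = 0: s² + 3.3s + 21.89 = 0 ⇒ ω_n = 4.678, ζ = 0.3527.
%OS = 100·exp(−πζ/√(1−ζ²)) = 100·exp(−π·0.3527/√0.8756) = 30.6%.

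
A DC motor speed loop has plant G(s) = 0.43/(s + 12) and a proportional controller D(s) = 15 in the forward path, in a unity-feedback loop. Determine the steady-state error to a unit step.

The loop is type 0. Static position error constant K_pos = D(0)·G(0) = 15·0.03583 = 0.5375.
Steady-state error to a unit step: e_ss = 1/(1+K_pos) = 1/1.538 = 0.65.

0.65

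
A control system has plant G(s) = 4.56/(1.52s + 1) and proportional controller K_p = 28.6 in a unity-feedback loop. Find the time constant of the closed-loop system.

τ = 0.0116 s

Closed loop: T(s) = K_p·G/(1+K_p·G) = 130.4/(1.52s + 1 + 130.4), with pole at s = −(1 + 130.4)/1.52 = −86.46.
Closed-loop time constant τ = 1/86.46 = 0.0116 s.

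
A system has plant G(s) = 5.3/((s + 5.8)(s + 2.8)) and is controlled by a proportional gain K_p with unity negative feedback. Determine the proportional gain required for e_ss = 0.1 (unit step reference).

K_p = 27.6

For a type-0 loop with proportional control, e_ss = 1/(1 + K_p·G(0)).
G(0) = 0.3264. Require 1/(1 + K_p·0.3264) = 0.1, so 1 + 0.3264·K_p = 10.
K_p = (10 − 1)/0.3264 = 27.6.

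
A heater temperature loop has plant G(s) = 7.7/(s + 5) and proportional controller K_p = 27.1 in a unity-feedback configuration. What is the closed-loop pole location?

s = -213.7

Closed-loop transfer function: T(s) = K_p·G(s)/(1 + K_p·G(s)) = 208.7/(s + 5 + 208.7) = 208.7/(s + 213.7).
The closed-loop pole is at s = −213.7.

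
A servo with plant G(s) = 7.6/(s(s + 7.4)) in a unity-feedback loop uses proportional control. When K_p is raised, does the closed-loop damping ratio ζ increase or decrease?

decrease

ζ = 7.4/(2√(7.6K_p)); increasing K_p raises the denominator, so ζ falls.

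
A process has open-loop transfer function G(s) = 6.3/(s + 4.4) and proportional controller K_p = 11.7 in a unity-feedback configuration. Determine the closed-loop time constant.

Closed-loop transfer function: T(s) = K_p·G(s)/(1 + K_p·G(s)) = 73.71/(s + 4.4 + 73.71) = 73.71/(s + 78.11).
Time constant τ = 1/78.11 = 0.0128 s.

τ = 0.0128 s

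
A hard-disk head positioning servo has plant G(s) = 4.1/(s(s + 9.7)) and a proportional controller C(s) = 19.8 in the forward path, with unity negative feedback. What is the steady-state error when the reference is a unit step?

0

The open loop C(s)G(s) has a pole at the origin (type 1), so the static position error constant is infinite and e_ss = 1/(1+∞) = 0.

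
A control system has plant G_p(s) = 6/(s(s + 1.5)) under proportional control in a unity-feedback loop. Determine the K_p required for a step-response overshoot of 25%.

K_p = 0.575

From %OS = 100·exp(−πζ/√(1−ζ²)) = 25%, ζ = −ln(0.25)/√(π²+ln²(0.25)) = 0.4037.
Characteristic equation s² + 1.5s + 6K_p = 0 gives ζ = 1.5/(2√(6K_p)).
Setting ζ = 0.4037: √(6K_p) = 1.5/(2·0.4037) = 1.858, so K_p = 3.451/6 = 0.575.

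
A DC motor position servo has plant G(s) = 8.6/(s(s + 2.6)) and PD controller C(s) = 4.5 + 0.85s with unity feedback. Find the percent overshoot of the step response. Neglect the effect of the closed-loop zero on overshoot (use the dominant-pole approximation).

Forward path: (4.5 + 0.85s)·8.6/(s(s+2.6)). The closed-loop characteristic equation is s² + (2.6 + 8.6·0.85)s + 8.6·4.5 = 0.
That is s² + 9.91s + 38.7 = 0, so ω_n = 6.221 rad/s and ζ = 9.91/(2·6.221) = 0.7965.
%OS = 100·exp(−πζ/√(1−ζ²)) = 1.59%.

1.59%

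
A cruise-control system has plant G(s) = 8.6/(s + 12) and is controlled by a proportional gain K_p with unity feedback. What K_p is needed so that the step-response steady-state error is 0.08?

Steady-state error for a unit step on this type-0 loop is 1/(1 + K_p·G(0)).
G(0) = 0.7167. Require 1/(1 + K_p·0.7167) = 0.08, so 1 + 0.7167·K_p = 12.5.
K_p = (12.5 − 1)/0.7167 = 16.

K_p = 16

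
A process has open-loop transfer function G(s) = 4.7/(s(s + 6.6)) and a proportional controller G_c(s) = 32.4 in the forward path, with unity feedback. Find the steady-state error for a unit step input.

0

The open loop G_c(s)G(s) has a pole at the origin (type 1), so the static position error constant is infinite and e_ss = 1/(1+∞) = 0.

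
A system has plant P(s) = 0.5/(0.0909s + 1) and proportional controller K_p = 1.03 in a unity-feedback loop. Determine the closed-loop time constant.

Closed loop: T(s) = K_p·P/(1+K_p·P) = 0.515/(0.0909s + 1 + 0.515), with pole at s = −(1 + 0.515)/0.0909 = −16.67.
Closed-loop time constant τ = 1/16.67 = 0.06 s.

τ = 0.06 s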